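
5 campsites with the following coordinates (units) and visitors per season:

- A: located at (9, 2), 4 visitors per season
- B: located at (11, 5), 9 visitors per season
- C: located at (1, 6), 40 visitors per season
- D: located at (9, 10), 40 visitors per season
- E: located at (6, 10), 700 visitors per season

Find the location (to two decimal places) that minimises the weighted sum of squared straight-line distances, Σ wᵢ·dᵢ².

The minimiser of Σwᵢ‖p−pᵢ‖² is the weighted centroid p* = (Σwᵢpᵢ)/(Σwᵢ).
Σwᵢ = 793.
Σwᵢxᵢ = 4·9 + 9·11 + 40·1 + 40·9 + 700·6 = 4735.
Σwᵢyᵢ = 4·2 + 9·5 + 40·6 + 40·10 + 700·10 = 7693.
x* = 4735/793 = 5.97, y* = 7693/793 = 9.70.

(5.97, 9.70)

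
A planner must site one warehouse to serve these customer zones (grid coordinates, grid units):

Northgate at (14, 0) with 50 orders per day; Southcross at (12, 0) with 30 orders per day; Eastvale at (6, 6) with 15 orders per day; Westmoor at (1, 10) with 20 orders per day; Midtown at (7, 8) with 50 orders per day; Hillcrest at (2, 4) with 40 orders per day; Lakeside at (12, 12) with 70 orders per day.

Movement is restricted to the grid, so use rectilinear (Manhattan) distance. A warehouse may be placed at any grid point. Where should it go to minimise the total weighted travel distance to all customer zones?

(12, 8)

Manhattan distance separates: Σwᵢ(|x−xᵢ|+|y−yᵢ|) = Σwᵢ|x−xᵢ| + Σwᵢ|y−yᵢ|, so x and y are optimised independently as 1-D weighted medians.
Total weight W = 275; half = 137.5.
x-coordinate, sorted with cumulative weight:
  x=1 (Westmoor, w=20) cum 20
  x=2 (Hillcrest, w=40) cum 60
  x=6 (Eastvale, w=15) cum 75
  x=7 (Midtown, w=50) cum 125
  x=12 (Southcross, w=30) cum 155  ← median
  x=12 (Lakeside, w=70) cum 225
  x=14 (Northgate, w=50) cum 275
⇒ x* = 12
y-coordinate, sorted with cumulative weight:
  y=0 (Northgate, w=50) cum 50
  y=0 (Southcross, w=30) cum 80
  y=4 (Hillcrest, w=40) cum 120
  y=6 (Eastvale, w=15) cum 135
  y=8 (Midtown, w=50) cum 185  ← median
  y=10 (Westmoor, w=20) cum 205
  y=12 (Lakeside, w=70) cum 275
⇒ y* = 8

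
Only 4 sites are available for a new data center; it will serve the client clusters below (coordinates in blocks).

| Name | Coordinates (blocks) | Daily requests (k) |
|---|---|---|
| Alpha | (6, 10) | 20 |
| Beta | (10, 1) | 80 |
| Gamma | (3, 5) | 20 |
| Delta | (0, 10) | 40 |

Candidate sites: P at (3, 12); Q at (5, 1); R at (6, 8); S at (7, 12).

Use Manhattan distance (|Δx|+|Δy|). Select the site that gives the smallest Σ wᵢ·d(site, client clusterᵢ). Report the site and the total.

Q, total 1280 blocks

Total weighted distance at each candidate:
  P (3, 12): total = 1880
  Q (5, 1): total = 1280
  R (6, 8): total = 1360
  S (7, 12): total = 1760
Minimum is at Q with total 1280 blocks.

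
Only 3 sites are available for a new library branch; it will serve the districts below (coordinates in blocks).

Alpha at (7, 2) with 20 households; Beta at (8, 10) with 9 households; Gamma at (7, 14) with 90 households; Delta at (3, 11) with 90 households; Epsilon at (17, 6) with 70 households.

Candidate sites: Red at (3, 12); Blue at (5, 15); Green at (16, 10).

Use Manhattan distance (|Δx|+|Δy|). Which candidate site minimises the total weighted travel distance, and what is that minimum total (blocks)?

Total weighted distance at each candidate:
  Red (3, 12): total = 2373
  Blue (5, 15): total = 2652
  Green (16, 10): total = 3192
Minimum is at Red with total 2373 blocks.

Red, total 2373 blocks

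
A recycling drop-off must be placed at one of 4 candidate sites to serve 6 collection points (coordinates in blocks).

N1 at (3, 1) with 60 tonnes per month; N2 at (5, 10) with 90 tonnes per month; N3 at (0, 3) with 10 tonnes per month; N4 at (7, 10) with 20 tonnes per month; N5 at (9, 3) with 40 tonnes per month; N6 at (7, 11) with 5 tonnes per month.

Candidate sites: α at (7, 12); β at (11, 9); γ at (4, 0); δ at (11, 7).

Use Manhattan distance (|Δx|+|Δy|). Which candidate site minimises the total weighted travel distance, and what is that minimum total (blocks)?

γ, total 1830 blocks

Total weighted distance at each candidate:
  α (7, 12): total = 1905
  β (11, 9): total = 2210
  γ (4, 0): total = 1830
  δ (11, 7): total = 2220
Minimum is at γ with total 1830 blocks.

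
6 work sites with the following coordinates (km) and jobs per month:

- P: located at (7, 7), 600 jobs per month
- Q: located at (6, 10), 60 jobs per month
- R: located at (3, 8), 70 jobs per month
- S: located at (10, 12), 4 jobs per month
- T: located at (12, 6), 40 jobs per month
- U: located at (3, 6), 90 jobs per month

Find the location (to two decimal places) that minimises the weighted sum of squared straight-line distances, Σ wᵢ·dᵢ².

(6.44, 7.16)

The minimiser of Σwᵢ‖p−pᵢ‖² is the weighted centroid p* = (Σwᵢpᵢ)/(Σwᵢ).
Σwᵢ = 864.
Σwᵢxᵢ = 600·7 + 60·6 + 70·3 + 4·10 + 40·12 + 90·3 = 5560.
Σwᵢyᵢ = 600·7 + 60·10 + 70·8 + 4·12 + 40·6 + 90·6 = 6188.
x* = 5560/864 = 6.44, y* = 6188/864 = 7.16.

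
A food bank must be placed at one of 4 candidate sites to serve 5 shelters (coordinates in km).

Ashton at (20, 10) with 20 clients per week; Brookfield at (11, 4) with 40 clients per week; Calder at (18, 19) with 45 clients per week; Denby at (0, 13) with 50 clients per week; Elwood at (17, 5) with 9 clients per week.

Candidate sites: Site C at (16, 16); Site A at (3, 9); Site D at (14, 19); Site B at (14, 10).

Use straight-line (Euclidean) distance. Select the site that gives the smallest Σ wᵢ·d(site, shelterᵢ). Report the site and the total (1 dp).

Total weighted distance at each candidate:
  Site C (16, 16): total = 1739.8
  Site A (3, 9): total = 1910.2
  Site D (14, 19): total = 1898.7
  Site B (14, 10): total = 1599.9
Minimum is at Site B with total 1599.9 km.

Site B, total 1599.9 km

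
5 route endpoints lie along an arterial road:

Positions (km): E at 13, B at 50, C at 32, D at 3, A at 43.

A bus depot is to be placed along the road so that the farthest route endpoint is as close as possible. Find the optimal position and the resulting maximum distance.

The 1-center on a line is the midpoint of the two extreme points: leftmost at 3, rightmost at 50.
Optimal location = (3 + 50)/2 = 26.5; maximum distance = (50 − 3)/2 = 23.5.

location 26.5, max distance 23.5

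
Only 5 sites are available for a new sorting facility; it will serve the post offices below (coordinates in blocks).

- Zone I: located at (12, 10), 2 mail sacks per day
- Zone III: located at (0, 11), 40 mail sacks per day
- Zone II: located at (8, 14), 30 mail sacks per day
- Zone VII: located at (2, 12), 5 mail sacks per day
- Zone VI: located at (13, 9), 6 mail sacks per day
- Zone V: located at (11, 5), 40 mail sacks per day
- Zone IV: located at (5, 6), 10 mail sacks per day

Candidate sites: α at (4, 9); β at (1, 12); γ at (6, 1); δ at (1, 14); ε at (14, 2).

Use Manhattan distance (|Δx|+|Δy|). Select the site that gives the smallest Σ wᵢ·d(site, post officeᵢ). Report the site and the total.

α, total 1087 blocks

Total weighted distance at each candidate:
  α (4, 9): total = 1087
  β (1, 12): total = 1251
  γ (6, 1): total = 1705
  δ (1, 14): total = 1397
  ε (14, 2): total = 2008
Minimum is at α with total 1087 blocks.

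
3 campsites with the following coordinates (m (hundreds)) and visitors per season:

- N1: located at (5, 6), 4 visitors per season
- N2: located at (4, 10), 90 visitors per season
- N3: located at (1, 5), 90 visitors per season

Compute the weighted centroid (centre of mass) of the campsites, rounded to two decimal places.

The minimiser of Σwᵢ‖p−pᵢ‖² is the weighted centroid p* = (Σwᵢpᵢ)/(Σwᵢ).
Σwᵢ = 184.
Σwᵢxᵢ = 4·5 + 90·4 + 90·1 = 470.
Σwᵢyᵢ = 4·6 + 90·10 + 90·5 = 1374.
x* = 470/184 = 2.55, y* = 1374/184 = 7.47.

(2.55, 7.47)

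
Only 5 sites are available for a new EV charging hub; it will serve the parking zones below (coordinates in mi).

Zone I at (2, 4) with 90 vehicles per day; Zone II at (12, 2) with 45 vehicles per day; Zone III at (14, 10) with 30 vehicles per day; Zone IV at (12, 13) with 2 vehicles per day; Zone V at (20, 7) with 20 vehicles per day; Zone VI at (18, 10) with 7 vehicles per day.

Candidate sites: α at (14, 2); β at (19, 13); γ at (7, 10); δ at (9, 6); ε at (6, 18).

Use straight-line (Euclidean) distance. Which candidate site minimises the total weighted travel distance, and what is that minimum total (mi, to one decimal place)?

Total weighted distance at each candidate:
  α (14, 2): total = 1666.1
  β (19, 13): total = 2650.6
  γ (7, 10): total = 1692.9
  δ (9, 6): total = 1377.4
  ε (6, 18): total = 2891.5
Minimum is at δ with total 1377.4 mi.

δ, total 1377.4 mi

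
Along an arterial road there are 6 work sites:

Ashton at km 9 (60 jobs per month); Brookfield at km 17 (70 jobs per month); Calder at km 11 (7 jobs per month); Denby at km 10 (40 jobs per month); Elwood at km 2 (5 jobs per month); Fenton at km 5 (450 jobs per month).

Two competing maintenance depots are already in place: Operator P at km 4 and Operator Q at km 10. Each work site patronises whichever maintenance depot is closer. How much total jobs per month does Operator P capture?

455

The indifferent point is the midpoint (4+10)/2 = 7; work sites left of it (closer to Operator P at 4) go to Operator P, those right go to Operator Q.
  Elwood at 2 (w=5) → Operator P
  Fenton at 5 (w=450) → Operator P
  Ashton at 9 (w=60) → Operator Q
  Denby at 10 (w=40) → Operator Q
  Calder at 11 (w=7) → Operator Q
  Brookfield at 17 (w=70) → Operator Q
Operator P captures 455; Operator Q captures 177.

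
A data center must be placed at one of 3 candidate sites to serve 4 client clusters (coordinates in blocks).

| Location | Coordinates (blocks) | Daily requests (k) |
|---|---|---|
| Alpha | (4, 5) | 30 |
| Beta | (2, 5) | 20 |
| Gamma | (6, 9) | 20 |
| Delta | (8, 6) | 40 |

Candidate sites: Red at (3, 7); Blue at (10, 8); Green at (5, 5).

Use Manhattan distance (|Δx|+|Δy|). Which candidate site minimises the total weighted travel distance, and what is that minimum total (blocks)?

Green, total 350 blocks

Total weighted distance at each candidate:
  Red (3, 7): total = 490
  Blue (10, 8): total = 750
  Green (5, 5): total = 350
Minimum is at Green with total 350 blocks.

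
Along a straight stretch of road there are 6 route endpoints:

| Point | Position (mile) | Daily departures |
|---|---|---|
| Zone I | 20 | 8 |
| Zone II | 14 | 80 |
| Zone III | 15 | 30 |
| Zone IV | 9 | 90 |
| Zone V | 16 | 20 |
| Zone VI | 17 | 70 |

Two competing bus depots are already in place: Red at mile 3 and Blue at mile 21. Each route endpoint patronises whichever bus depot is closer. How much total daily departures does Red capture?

The indifferent point is the midpoint (3+21)/2 = 12; route endpoints left of it (closer to Red at 3) go to Red, those right go to Blue.
  Zone IV at 9 (w=90) → Red
  Zone II at 14 (w=80) → Blue
  Zone III at 15 (w=30) → Blue
  Zone V at 16 (w=20) → Blue
  Zone VI at 17 (w=70) → Blue
  Zone I at 20 (w=8) → Blue
Red captures 90; Blue captures 208.

90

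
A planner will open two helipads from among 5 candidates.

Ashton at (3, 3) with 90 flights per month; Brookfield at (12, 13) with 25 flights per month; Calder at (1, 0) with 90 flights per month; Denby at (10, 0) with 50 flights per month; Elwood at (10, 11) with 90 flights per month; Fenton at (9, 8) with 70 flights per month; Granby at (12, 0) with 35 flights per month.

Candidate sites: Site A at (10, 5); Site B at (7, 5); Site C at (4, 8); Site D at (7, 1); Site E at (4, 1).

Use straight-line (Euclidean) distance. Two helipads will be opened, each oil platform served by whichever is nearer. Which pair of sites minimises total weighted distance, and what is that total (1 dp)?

{Site A, Site E}, total 1891.8

Evaluate every pair (each demand assigned to the nearer of the two):
  {Site A, Site E}: total = 1891.8
  {Site B, Site E}: total = 2116.9
  {Site A, Site D}: total = 2254.0
  {Site C, Site E}: total = 2261.8
  {Site B, Site D}: total = 2378.5
  {Site C, Site D}: total = 2476.1
  {Site A, Site B}: total = 2511.4
  {Site D, Site E}: total = 2596.7
  {Site A, Site C}: total = 2633.9
  {Site B, Site C}: total = 2736.4
Best pair: {Site A, Site E} with total 1891.8.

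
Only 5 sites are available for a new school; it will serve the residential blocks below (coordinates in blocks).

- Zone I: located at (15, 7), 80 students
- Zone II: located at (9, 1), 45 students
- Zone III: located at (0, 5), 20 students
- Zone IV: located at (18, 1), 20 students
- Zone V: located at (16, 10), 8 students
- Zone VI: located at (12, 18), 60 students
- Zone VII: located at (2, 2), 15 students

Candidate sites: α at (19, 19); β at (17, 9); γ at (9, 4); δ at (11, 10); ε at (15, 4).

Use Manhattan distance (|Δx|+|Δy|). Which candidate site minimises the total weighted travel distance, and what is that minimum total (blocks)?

ε, total 2386 blocks

Total weighted distance at each candidate:
  α (19, 19): total = 4666
  β (17, 9): total = 2826
  γ (9, 4): total = 2554
  δ (11, 10): total = 2530
  ε (15, 4): total = 2386
Minimum is at ε with total 2386 blocks.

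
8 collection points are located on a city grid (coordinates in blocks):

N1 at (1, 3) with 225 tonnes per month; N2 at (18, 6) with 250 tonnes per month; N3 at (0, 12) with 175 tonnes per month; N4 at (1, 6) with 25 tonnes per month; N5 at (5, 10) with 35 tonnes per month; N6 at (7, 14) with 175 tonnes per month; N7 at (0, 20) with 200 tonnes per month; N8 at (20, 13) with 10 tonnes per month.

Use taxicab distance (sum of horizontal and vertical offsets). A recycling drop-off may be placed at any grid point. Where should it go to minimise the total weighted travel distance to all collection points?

(1, 12)

Manhattan distance separates: Σwᵢ(|x−xᵢ|+|y−yᵢ|) = Σwᵢ|x−xᵢ| + Σwᵢ|y−yᵢ|, so x and y are optimised independently as 1-D weighted medians.
Total weight W = 1095; half = 547.5.
x-coordinate, sorted with cumulative weight:
  x=0 (N3, w=175) cum 175
  x=0 (N7, w=200) cum 375
  x=1 (N1, w=225) cum 600  ← median
  x=1 (N4, w=25) cum 625
  x=5 (N5, w=35) cum 660
  x=7 (N6, w=175) cum 835
  x=18 (N2, w=250) cum 1085
  x=20 (N8, w=10) cum 1095
⇒ x* = 1
y-coordinate, sorted with cumulative weight:
  y=3 (N1, w=225) cum 225
  y=6 (N2, w=250) cum 475
  y=6 (N4, w=25) cum 500
  y=10 (N5, w=35) cum 535
  y=12 (N3, w=175) cum 710  ← median
  y=13 (N8, w=10) cum 720
  y=14 (N6, w=175) cum 895
  y=20 (N7, w=200) cum 1095
⇒ y* = 12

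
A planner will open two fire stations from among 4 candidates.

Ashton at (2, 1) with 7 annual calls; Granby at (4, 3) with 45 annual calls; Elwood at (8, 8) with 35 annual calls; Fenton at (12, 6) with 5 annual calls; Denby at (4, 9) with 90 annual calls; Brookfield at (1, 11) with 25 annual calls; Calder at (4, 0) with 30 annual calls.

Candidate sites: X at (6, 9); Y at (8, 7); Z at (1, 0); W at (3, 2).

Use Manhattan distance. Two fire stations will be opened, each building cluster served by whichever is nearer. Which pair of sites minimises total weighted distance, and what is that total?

Evaluate every pair (each demand assigned to the nearer of the two):
  {X, W}: total = 699
  {X, Z}: total = 879
  {Y, W}: total = 1069
  {X, Y}: total = 1189
  {Y, Z}: total = 1249
  {Z, W}: total = 1639
Best pair: {X, W} with total 699.

{X, W}, total 699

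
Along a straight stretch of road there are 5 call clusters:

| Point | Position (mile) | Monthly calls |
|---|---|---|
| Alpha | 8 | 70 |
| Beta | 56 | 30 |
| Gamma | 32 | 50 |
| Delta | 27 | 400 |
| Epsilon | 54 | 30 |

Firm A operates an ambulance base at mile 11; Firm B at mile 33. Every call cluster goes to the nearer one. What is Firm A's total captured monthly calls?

70

The indifferent point is the midpoint (11+33)/2 = 22; call clusters left of it (closer to Firm A at 11) go to Firm A, those right go to Firm B.
  Alpha at 8 (w=70) → Firm A
  Delta at 27 (w=400) → Firm B
  Gamma at 32 (w=50) → Firm B
  Epsilon at 54 (w=30) → Firm B
  Beta at 56 (w=30) → Firm B
Firm A captures 70; Firm B captures 510.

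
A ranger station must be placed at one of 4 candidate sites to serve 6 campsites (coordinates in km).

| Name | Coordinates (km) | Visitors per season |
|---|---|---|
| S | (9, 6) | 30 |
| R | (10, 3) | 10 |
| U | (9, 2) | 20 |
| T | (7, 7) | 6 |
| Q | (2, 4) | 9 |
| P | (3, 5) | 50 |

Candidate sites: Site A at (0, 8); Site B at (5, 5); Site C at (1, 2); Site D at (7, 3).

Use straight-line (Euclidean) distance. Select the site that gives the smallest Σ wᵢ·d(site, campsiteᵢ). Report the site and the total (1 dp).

Site B, total 423.0 km

Total weighted distance at each candidate:
  Site A (0, 8): total = 899.5
  Site B (5, 5): total = 423.0
  Site C (1, 2): total = 766.1
  Site D (7, 3): total = 476.4
Minimum is at Site B with total 423.0 km.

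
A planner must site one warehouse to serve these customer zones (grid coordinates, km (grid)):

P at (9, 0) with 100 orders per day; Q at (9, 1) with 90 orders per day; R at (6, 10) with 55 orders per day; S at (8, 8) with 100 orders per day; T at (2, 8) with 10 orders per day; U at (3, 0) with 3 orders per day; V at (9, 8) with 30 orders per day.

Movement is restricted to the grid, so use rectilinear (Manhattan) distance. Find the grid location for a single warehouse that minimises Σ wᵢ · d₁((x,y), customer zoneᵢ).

Manhattan distance separates: Σwᵢ(|x−xᵢ|+|y−yᵢ|) = Σwᵢ|x−xᵢ| + Σwᵢ|y−yᵢ|, so x and y are optimised independently as 1-D weighted medians.
Total weight W = 388; half = 194.
x-coordinate, sorted with cumulative weight:
  x=2 (T, w=10) cum 10
  x=3 (U, w=3) cum 13
  x=6 (R, w=55) cum 68
  x=8 (S, w=100) cum 168
  x=9 (P, w=100) cum 268  ← median
  x=9 (Q, w=90) cum 358
  x=9 (V, w=30) cum 388
⇒ x* = 9
y-coordinate, sorted with cumulative weight:
  y=0 (P, w=100) cum 100
  y=0 (U, w=3) cum 103
  y=1 (Q, w=90) cum 193
  y=8 (S, w=100) cum 293  ← median
  y=8 (T, w=10) cum 303
  y=8 (V, w=30) cum 333
  y=10 (R, w=55) cum 388
⇒ y* = 8

(9, 8)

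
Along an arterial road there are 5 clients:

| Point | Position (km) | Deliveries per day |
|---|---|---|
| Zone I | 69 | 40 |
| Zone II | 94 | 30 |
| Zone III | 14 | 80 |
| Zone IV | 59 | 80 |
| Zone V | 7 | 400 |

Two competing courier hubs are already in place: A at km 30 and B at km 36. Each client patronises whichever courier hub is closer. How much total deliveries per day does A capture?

The indifferent point is the midpoint (30+36)/2 = 33; clients left of it (closer to A at 30) go to A, those right go to B.
  Zone V at 7 (w=400) → A
  Zone III at 14 (w=80) → A
  Zone IV at 59 (w=80) → B
  Zone I at 69 (w=40) → B
  Zone II at 94 (w=30) → B
A captures 480; B captures 150.

480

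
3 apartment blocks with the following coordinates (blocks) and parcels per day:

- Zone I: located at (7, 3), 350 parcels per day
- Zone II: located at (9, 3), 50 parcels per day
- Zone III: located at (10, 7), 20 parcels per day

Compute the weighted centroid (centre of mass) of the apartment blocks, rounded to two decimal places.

The minimiser of Σwᵢ‖p−pᵢ‖² is the weighted centroid p* = (Σwᵢpᵢ)/(Σwᵢ).
Σwᵢ = 420.
Σwᵢxᵢ = 350·7 + 50·9 + 20·10 = 3100.
Σwᵢyᵢ = 350·3 + 50·3 + 20·7 = 1340.
x* = 3100/420 = 7.38, y* = 1340/420 = 3.19.

(7.38, 3.19)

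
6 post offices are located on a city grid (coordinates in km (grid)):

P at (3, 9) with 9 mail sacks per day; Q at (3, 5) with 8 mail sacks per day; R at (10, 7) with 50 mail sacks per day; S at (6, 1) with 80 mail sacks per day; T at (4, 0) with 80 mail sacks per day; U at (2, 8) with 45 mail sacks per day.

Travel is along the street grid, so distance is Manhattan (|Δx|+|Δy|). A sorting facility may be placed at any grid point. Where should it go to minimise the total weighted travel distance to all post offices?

(4, 1)

Manhattan distance separates: Σwᵢ(|x−xᵢ|+|y−yᵢ|) = Σwᵢ|x−xᵢ| + Σwᵢ|y−yᵢ|, so x and y are optimised independently as 1-D weighted medians.
Total weight W = 272; half = 136.
x-coordinate, sorted with cumulative weight:
  x=2 (U, w=45) cum 45
  x=3 (P, w=9) cum 54
  x=3 (Q, w=8) cum 62
  x=4 (T, w=80) cum 142  ← median
  x=6 (S, w=80) cum 222
  x=10 (R, w=50) cum 272
⇒ x* = 4
y-coordinate, sorted with cumulative weight:
  y=0 (T, w=80) cum 80
  y=1 (S, w=80) cum 160  ← median
  y=5 (Q, w=8) cum 168
  y=7 (R, w=50) cum 218
  y=8 (U, w=45) cum 263
  y=9 (P, w=9) cum 272
⇒ y* = 1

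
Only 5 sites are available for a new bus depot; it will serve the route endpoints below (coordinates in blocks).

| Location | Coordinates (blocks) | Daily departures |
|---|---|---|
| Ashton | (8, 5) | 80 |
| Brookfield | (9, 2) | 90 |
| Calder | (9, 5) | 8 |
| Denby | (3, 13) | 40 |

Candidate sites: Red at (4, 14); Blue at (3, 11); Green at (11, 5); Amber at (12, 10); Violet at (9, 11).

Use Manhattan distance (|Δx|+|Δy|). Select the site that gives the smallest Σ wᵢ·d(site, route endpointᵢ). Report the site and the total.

Green, total 1346 blocks

Total weighted distance at each candidate:
  Red (4, 14): total = 2762
  Blue (3, 11): total = 2406
  Green (11, 5): total = 1346
  Amber (12, 10): total = 2254
  Violet (9, 11): total = 1738
Minimum is at Green with total 1346 blocks.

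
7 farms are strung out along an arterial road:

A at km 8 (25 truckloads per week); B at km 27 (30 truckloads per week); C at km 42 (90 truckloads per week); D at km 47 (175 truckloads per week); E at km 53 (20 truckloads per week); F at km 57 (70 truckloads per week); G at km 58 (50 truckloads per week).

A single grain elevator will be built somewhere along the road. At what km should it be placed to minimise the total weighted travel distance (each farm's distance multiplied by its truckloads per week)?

x = 47

For a sum of weighted absolute distances on a line, the optimum is the weighted median (not the mean). Total weight W = 460; half-weight = 230.
Sort by position and accumulate weight:
  km 8 (A, w=25) → cum 25
  km 27 (B, w=30) → cum 55
  km 42 (C, w=90) → cum 145
  km 47 (D, w=175) → cum 320  ≥ 230 → median here
  km 53 (E, w=20) → cum 340
  km 57 (F, w=70) → cum 410
  km 58 (G, w=50) → cum 460
Optimal location: km 47.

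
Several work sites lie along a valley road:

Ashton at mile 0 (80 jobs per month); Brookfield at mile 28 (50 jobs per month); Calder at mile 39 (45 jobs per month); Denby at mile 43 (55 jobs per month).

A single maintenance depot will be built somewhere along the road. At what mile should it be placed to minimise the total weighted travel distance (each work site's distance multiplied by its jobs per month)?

x = 28

For a sum of weighted absolute distances on a line, the optimum is the weighted median (not the mean). Total weight W = 230; half-weight = 115.
Sort by position and accumulate weight:
  mile 0 (Ashton, w=80) → cum 80
  mile 28 (Brookfield, w=50) → cum 130  ≥ 115 → median here
  mile 39 (Calder, w=45) → cum 175
  mile 43 (Denby, w=55) → cum 230
Optimal location: mile 28.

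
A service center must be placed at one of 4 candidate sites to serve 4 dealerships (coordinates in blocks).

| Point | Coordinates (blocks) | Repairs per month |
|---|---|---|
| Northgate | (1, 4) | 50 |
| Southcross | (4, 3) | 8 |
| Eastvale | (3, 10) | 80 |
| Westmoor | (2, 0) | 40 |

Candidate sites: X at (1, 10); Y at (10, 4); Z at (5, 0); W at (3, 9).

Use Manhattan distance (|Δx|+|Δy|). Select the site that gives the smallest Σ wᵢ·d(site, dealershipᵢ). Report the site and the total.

Total weighted distance at each candidate:
  X (1, 10): total = 980
  Y (10, 4): total = 2026
  Z (5, 0): total = 1512
  W (3, 9): total = 886
Minimum is at W with total 886 blocks.

W, total 886 blocks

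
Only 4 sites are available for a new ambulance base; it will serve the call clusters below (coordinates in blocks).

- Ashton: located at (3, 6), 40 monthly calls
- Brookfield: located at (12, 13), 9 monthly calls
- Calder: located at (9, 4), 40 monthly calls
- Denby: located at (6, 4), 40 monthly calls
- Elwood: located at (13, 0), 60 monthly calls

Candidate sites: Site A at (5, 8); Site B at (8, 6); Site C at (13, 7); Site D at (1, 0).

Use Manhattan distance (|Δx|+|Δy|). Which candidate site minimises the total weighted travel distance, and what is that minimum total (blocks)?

Site B, total 1239 blocks

Total weighted distance at each candidate:
  Site A (5, 8): total = 1748
  Site B (8, 6): total = 1239
  Site C (13, 7): total = 1603
  Site D (1, 0): total = 2096
Minimum is at Site B with total 1239 blocks.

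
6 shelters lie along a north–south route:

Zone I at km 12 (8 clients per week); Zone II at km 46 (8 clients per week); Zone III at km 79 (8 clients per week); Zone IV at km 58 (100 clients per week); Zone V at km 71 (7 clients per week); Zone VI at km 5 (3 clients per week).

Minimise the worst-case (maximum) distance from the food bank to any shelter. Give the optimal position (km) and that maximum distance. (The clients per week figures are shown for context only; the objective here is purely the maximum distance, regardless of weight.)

location 42, max distance 37

The 1-center on a line is the midpoint of the two extreme points: leftmost at 5, rightmost at 79.
Optimal location = (5 + 79)/2 = 42; maximum distance = (79 − 5)/2 = 37.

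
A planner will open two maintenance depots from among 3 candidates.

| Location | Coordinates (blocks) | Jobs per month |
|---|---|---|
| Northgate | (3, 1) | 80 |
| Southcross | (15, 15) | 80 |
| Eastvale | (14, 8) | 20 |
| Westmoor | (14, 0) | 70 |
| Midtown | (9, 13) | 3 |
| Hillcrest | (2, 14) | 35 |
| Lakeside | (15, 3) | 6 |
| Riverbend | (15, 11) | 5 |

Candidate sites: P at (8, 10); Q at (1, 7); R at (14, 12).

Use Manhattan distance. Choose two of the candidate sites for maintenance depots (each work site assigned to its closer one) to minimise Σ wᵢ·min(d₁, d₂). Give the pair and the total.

Evaluate every pair (each demand assigned to the nearer of the two):
  {Q, R}: total = 2248
  {P, R}: total = 2792
  {P, Q}: total = 3296
Best pair: {Q, R} with total 2248.

{Q, R}, total 2248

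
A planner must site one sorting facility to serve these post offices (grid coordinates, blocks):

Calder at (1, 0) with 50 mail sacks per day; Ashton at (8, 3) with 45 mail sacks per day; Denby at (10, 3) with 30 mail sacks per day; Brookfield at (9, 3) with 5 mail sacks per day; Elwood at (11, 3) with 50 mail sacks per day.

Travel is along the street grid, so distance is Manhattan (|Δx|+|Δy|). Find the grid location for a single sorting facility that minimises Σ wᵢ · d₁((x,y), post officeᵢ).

Manhattan distance separates: Σwᵢ(|x−xᵢ|+|y−yᵢ|) = Σwᵢ|x−xᵢ| + Σwᵢ|y−yᵢ|, so x and y are optimised independently as 1-D weighted medians.
Total weight W = 180; half = 90.
x-coordinate, sorted with cumulative weight:
  x=1 (Calder, w=50) cum 50
  x=8 (Ashton, w=45) cum 95  ← median
  x=9 (Brookfield, w=5) cum 100
  x=10 (Denby, w=30) cum 130
  x=11 (Elwood, w=50) cum 180
⇒ x* = 8
y-coordinate, sorted with cumulative weight:
  y=0 (Calder, w=50) cum 50
  y=3 (Ashton, w=45) cum 95  ← median
  y=3 (Denby, w=30) cum 125
  y=3 (Brookfield, w=5) cum 130
  y=3 (Elwood, w=50) cum 180
⇒ y* = 3

(8, 3)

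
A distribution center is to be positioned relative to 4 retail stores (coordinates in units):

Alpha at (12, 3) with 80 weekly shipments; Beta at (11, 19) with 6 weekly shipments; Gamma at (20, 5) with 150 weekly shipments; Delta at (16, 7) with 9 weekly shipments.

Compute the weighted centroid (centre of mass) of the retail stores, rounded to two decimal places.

The minimiser of Σwᵢ‖p−pᵢ‖² is the weighted centroid p* = (Σwᵢpᵢ)/(Σwᵢ).
Σwᵢ = 245.
Σwᵢxᵢ = 80·12 + 6·11 + 150·20 + 9·16 = 4170.
Σwᵢyᵢ = 80·3 + 6·19 + 150·5 + 9·7 = 1167.
x* = 4170/245 = 17.02, y* = 1167/245 = 4.76.

(17.02, 4.76)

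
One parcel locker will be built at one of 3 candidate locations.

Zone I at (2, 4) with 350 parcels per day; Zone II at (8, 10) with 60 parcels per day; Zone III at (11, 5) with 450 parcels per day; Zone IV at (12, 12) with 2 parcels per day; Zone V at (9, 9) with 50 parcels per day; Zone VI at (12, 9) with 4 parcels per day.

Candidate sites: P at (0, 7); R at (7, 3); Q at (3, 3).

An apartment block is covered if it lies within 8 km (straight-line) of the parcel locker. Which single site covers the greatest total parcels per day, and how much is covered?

Coverage radius r = 8 km; a point is covered iff (Δx)²+(Δy)² ≤ 8² = 64.
  P (0, 7): covers {Zone I} → 350
  R (7, 3): covers {Zone I, Zone II, Zone III, Zone V, Zone VI} → 914
  Q (3, 3): covers {Zone I} → 350
Maximum coverage at R: 914 parcels per day.

R, covering 914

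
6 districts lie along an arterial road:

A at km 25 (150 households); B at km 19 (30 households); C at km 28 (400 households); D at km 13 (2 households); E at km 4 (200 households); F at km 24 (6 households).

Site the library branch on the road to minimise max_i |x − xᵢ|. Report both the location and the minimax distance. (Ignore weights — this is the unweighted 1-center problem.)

location 16, max distance 12

The 1-center on a line is the midpoint of the two extreme points: leftmost at 4, rightmost at 28.
Optimal location = (4 + 28)/2 = 16; maximum distance = (28 − 4)/2 = 12.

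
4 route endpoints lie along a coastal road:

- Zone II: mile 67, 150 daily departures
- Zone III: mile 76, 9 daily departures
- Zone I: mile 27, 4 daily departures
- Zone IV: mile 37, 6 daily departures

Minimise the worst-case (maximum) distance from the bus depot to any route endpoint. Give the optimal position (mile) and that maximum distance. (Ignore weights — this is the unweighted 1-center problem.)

The 1-center on a line is the midpoint of the two extreme points: leftmost at 27, rightmost at 76.
Optimal location = (27 + 76)/2 = 51.5; maximum distance = (76 − 27)/2 = 24.5.

location 51.5, max distance 24.5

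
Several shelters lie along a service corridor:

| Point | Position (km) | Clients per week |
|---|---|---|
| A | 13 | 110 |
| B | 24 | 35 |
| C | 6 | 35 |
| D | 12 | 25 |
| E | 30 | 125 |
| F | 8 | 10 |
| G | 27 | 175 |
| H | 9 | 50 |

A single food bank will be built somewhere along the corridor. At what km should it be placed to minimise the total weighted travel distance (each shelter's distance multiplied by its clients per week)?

For a sum of weighted absolute distances on a line, the optimum is the weighted median (not the mean). Total weight W = 565; half-weight = 282.5.
Sort by position and accumulate weight:
  km 6 (C, w=35) → cum 35
  km 8 (F, w=10) → cum 45
  km 9 (H, w=50) → cum 95
  km 12 (D, w=25) → cum 120
  km 13 (A, w=110) → cum 230
  km 24 (B, w=35) → cum 265
  km 27 (G, w=175) → cum 440  ≥ 282.5 → median here
  km 30 (E, w=125) → cum 565
Optimal location: km 27.

x = 27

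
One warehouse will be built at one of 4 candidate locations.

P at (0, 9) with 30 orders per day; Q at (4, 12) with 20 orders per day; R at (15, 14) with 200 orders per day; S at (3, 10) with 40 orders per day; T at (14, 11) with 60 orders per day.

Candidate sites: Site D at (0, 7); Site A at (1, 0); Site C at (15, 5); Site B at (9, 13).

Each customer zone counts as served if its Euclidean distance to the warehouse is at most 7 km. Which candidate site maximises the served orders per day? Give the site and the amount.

Coverage radius r = 7 km; a point is covered iff (Δx)²+(Δy)² ≤ 7² = 49.
  Site D (0, 7): covers {P, Q, S} → 90
  Site A (1, 0): covers {none} → 0
  Site C (15, 5): covers {T} → 60
  Site B (9, 13): covers {Q, R, S, T} → 320
Maximum coverage at Site B: 320 orders per day.

Site B, covering 320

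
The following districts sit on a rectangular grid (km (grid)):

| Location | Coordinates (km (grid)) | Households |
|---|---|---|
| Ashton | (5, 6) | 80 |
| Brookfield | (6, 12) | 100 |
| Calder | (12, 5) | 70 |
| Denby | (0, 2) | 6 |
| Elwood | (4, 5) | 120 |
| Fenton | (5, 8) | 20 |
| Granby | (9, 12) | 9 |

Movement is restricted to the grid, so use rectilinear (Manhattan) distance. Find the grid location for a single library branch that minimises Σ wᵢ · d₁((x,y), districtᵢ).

(5, 6)

Manhattan distance separates: Σwᵢ(|x−xᵢ|+|y−yᵢ|) = Σwᵢ|x−xᵢ| + Σwᵢ|y−yᵢ|, so x and y are optimised independently as 1-D weighted medians.
Total weight W = 405; half = 202.5.
x-coordinate, sorted with cumulative weight:
  x=0 (Denby, w=6) cum 6
  x=4 (Elwood, w=120) cum 126
  x=5 (Ashton, w=80) cum 206  ← median
  x=5 (Fenton, w=20) cum 226
  x=6 (Brookfield, w=100) cum 326
  x=9 (Granby, w=9) cum 335
  x=12 (Calder, w=70) cum 405
⇒ x* = 5
y-coordinate, sorted with cumulative weight:
  y=2 (Denby, w=6) cum 6
  y=5 (Calder, w=70) cum 76
  y=5 (Elwood, w=120) cum 196
  y=6 (Ashton, w=80) cum 276  ← median
  y=8 (Fenton, w=20) cum 296
  y=12 (Brookfield, w=100) cum 396
  y=12 (Granby, w=9) cum 405
⇒ y* = 6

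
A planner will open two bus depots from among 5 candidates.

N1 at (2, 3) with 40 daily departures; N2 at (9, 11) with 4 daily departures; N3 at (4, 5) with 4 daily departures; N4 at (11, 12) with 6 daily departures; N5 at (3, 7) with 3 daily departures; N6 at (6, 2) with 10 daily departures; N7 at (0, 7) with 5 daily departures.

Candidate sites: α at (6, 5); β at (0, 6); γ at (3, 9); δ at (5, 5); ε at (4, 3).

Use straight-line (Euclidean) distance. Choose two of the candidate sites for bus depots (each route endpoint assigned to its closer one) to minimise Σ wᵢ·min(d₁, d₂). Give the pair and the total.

{γ, ε}, total 211.0

Evaluate every pair (each demand assigned to the nearer of the two):
  {γ, ε}: total = 211.0
  {δ, ε}: total = 225.9
  {α, ε}: total = 227.9
  {β, ε}: total = 231.0
  {α, β}: total = 275.2
  {β, δ}: total = 277.5
  {γ, δ}: total = 280.4
  {α, δ}: total = 292.1
  {α, γ}: total = 317.5
  {β, γ}: total = 320.4
Best pair: {γ, ε} with total 211.0.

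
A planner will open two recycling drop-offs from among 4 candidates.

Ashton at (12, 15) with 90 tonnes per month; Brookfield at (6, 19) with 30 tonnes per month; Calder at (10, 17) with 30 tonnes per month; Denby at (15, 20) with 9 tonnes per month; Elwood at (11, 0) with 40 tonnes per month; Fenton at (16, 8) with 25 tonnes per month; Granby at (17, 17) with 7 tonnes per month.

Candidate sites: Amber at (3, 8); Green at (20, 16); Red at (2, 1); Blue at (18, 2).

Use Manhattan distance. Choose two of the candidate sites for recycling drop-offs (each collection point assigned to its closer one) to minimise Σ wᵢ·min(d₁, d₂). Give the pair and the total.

{Green, Blue}, total 2319

Evaluate every pair (each demand assigned to the nearer of the two):
  {Green, Blue}: total = 2319
  {Green, Red}: total = 2459
  {Amber, Green}: total = 2609
  {Amber, Blue}: total = 3201
  {Amber, Red}: total = 3442
  {Red, Blue}: total = 3921
Best pair: {Green, Blue} with total 2319.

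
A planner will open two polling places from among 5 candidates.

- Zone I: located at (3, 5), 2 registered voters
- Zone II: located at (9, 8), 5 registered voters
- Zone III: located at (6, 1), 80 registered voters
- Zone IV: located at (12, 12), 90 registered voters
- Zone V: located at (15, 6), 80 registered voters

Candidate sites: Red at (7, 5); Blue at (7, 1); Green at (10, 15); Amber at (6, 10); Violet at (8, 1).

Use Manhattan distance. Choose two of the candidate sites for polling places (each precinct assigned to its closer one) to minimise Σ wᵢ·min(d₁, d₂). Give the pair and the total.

{Red, Green}, total 1603

Evaluate every pair (each demand assigned to the nearer of the two):
  {Red, Green}: total = 1603
  {Blue, Green}: total = 1626
  {Green, Violet}: total = 1628
  {Red, Amber}: total = 1873
  {Blue, Amber}: total = 1881
  {Amber, Violet}: total = 1881
  {Red, Blue}: total = 1913
  {Red, Violet}: total = 1993
  {Green, Amber}: total = 2251
  {Blue, Violet}: total = 2446
Best pair: {Red, Green} with total 1603.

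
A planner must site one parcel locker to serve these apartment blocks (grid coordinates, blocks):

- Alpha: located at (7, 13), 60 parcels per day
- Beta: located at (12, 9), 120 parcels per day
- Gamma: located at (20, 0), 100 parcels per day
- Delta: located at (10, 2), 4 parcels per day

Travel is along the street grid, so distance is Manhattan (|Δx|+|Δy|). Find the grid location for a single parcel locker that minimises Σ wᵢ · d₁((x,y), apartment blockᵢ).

(12, 9)

Manhattan distance separates: Σwᵢ(|x−xᵢ|+|y−yᵢ|) = Σwᵢ|x−xᵢ| + Σwᵢ|y−yᵢ|, so x and y are optimised independently as 1-D weighted medians.
Total weight W = 284; half = 142.
x-coordinate, sorted with cumulative weight:
  x=7 (Alpha, w=60) cum 60
  x=10 (Delta, w=4) cum 64
  x=12 (Beta, w=120) cum 184  ← median
  x=20 (Gamma, w=100) cum 284
⇒ x* = 12
y-coordinate, sorted with cumulative weight:
  y=0 (Gamma, w=100) cum 100
  y=2 (Delta, w=4) cum 104
  y=9 (Beta, w=120) cum 224  ← median
  y=13 (Alpha, w=60) cum 284
⇒ y* = 9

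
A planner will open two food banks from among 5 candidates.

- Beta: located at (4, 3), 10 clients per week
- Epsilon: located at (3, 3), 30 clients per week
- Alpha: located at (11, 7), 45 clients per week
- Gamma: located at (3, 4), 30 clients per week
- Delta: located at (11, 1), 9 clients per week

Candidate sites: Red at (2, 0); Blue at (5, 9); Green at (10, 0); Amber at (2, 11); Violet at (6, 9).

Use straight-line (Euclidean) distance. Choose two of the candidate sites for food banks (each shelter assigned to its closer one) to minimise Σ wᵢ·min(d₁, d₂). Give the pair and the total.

Evaluate every pair (each demand assigned to the nearer of the two):
  {Red, Violet}: total = 578.4
  {Red, Green}: total = 585.5
  {Red, Blue}: total = 620.7
  {Green, Violet}: total = 694.5
  {Blue, Green}: total = 709.5
  {Blue, Violet}: total = 739.4
  {Amber, Violet}: total = 766.7
  {Red, Amber}: total = 779.3
  {Blue, Amber}: total = 786.7
  {Green, Amber}: total = 838.6
Best pair: {Red, Violet} with total 578.4.

{Red, Violet}, total 578.4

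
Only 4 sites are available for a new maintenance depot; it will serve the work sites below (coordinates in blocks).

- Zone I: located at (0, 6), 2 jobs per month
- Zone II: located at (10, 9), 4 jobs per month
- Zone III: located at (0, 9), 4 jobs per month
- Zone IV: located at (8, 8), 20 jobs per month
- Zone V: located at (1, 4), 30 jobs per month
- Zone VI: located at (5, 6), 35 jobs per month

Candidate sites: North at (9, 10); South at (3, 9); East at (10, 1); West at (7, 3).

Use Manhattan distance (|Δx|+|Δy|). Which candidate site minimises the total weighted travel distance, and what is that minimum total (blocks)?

South, total 557 blocks

Total weighted distance at each candidate:
  North (9, 10): total = 834
  South (3, 9): total = 557
  East (10, 1): total = 1024
  West (7, 3): total = 613
Minimum is at South with total 557 blocks.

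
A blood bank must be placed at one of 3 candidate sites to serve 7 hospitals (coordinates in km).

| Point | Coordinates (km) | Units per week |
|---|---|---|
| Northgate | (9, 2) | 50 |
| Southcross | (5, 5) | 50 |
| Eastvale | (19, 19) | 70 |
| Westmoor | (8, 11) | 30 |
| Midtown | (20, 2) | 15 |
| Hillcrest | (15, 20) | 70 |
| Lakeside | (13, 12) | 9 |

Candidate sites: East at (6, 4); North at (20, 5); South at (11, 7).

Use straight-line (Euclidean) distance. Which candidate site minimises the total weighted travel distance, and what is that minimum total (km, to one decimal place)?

Total weighted distance at each candidate:
  East (6, 4): total = 3451.7
  North (20, 5): total = 3946.0
  South (11, 7): total = 2900.0
Minimum is at South with total 2900.0 km.

South, total 2900.0 km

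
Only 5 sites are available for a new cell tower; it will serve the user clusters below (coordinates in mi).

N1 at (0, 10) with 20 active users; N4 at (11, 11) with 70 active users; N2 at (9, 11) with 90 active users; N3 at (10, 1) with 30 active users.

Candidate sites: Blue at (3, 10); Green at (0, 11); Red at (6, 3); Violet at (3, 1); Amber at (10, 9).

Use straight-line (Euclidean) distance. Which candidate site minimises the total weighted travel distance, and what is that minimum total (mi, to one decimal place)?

Total weighted distance at each candidate:
  Blue (3, 10): total = 1513.9
  Green (0, 11): total = 2024.3
  Red (6, 3): total = 1747.9
  Violet (3, 1): total = 2345.7
  Amber (10, 9): total = 798.8
Minimum is at Amber with total 798.8 mi.

Amber, total 798.8 mi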